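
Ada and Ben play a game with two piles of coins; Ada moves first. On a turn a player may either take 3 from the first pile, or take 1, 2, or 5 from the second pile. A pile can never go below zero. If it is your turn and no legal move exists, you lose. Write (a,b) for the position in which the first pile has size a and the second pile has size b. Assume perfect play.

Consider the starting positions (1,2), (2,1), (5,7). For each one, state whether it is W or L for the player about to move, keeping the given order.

(1,2): W, (2,1): W, (5,7): L

Compute win/loss labels from the base case upward. A position with no move is L. Any other position is W if it can reach an L in one move, else L.
No move ever increases a pile, so every position that can arise here has a ≤ 5 and b ≤ 7; it is enough to label the cells with 0 ≤ a ≤ 5 and 0 ≤ b ≤ 7.
Every move lowers a or b (never raises either), so fill the grid row by row in increasing a, and left to right within a row: each cell's successors are then already labelled.
      b=0  b=1  b=2  b=3  b=4  b=5  b=6  b=7
a=0:    L    W    W    L    W    W    L    W
a=1:    L    W    W    L    W    W    L    W
a=2:    L    W    W    L    W    W    L    W
a=3:    W    L    W    W    L    W    W    L
a=4:    W    L    W    W    L    W    W    L
a=5:    W    L    W    W    L    W    W    L
Cells with no legal move (terminal, hence L): (0,0), (1,0), (2,0).
The remaining L cells, each justified by listing all of its moves:
(0,3): only reaches (0,2)(W), (0,1)(W), all W → L
(0,6): only reaches (0,5)(W), (0,4)(W), (0,1)(W), all W → L
(1,3): only reaches (1,2)(W), (1,1)(W), all W → L
(1,6): only reaches (1,5)(W), (1,4)(W), (1,1)(W), all W → L
(2,3): only reaches (2,2)(W), (2,1)(W), all W → L
(2,6): only reaches (2,5)(W), (2,4)(W), (2,1)(W), all W → L
(3,1): only reaches (0,1)(W), (3,0)(W), all W → L
(3,4): only reaches (0,4)(W), (3,3)(W), (3,2)(W), all W → L
(3,7): only reaches (0,7)(W), (3,6)(W), (3,5)(W), (3,2)(W), all W → L
(4,1): only reaches (1,1)(W), (4,0)(W), all W → L
(4,4): only reaches (1,4)(W), (4,3)(W), (4,2)(W), all W → L
(4,7): only reaches (1,7)(W), (4,6)(W), (4,5)(W), (4,2)(W), all W → L
(5,1): only reaches (2,1)(W), (5,0)(W), all W → L
(5,4): only reaches (2,4)(W), (5,3)(W), (5,2)(W), all W → L
(5,7): only reaches (2,7)(W), (5,6)(W), (5,5)(W), (5,2)(W), all W → L
Every other cell has at least one move into one of the L cells above, so it is W.
(1,2): the move to (1,0) reaches an L cell, so W
(2,1): the move to (2,0) reaches an L cell, so W
(5,7): one of the L cells justified above, so L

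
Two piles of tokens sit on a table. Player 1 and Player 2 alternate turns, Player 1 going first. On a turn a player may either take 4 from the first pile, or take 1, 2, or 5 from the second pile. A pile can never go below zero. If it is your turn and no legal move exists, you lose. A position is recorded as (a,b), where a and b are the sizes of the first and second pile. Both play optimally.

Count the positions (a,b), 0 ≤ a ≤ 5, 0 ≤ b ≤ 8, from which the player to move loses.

Label each position W (a win for the player to move) or L (a loss). A position with no legal move is L; any other position is W exactly when some move reaches an L, and L when every move reaches a W.
Every move lowers a or b (never raises either), so fill the grid row by row in increasing a, and left to right within a row: each cell's successors are then already labelled.
      b=0  b=1  b=2  b=3  b=4  b=5  b=6  b=7  b=8
a=0:    L    W    W    L    W    W    L    W    W
a=1:    L    W    W    L    W    W    L    W    W
a=2:    L    W    W    L    W    W    L    W    W
a=3:    L    W    W    L    W    W    L    W    W
a=4:    W    L    W    W    L    W    W    L    W
a=5:    W    L    W    W    L    W    W    L    W
Cells with no legal move (terminal, hence L): (0,0), (1,0), (2,0), (3,0).
The remaining L cells, each justified by listing all of its moves:
(0,3): L (options (0,2)(W), (0,1)(W) are all W)
(0,6): L (options (0,5)(W), (0,4)(W), (0,1)(W) are all W)
(1,3): L (options (1,2)(W), (1,1)(W) are all W)
(1,6): L (options (1,5)(W), (1,4)(W), (1,1)(W) are all W)
(2,3): L (options (2,2)(W), (2,1)(W) are all W)
(2,6): L (options (2,5)(W), (2,4)(W), (2,1)(W) are all W)
(3,3): L (options (3,2)(W), (3,1)(W) are all W)
(3,6): L (options (3,5)(W), (3,4)(W), (3,1)(W) are all W)
(4,1): L (options (0,1)(W), (4,0)(W) are all W)
(4,4): L (options (0,4)(W), (4,3)(W), (4,2)(W) are all W)
(4,7): L (options (0,7)(W), (4,6)(W), (4,5)(W), (4,2)(W) are all W)
(5,1): L (options (1,1)(W), (5,0)(W) are all W)
(5,4): L (options (1,4)(W), (5,3)(W), (5,2)(W) are all W)
(5,7): L (options (1,7)(W), (5,6)(W), (5,5)(W), (5,2)(W) are all W)
Every other cell has at least one move into one of the L cells above, so it is W.
L cells per row: a=0: 3, a=1: 3, a=2: 3, a=3: 3, a=4: 3, a=5: 3; total 18.

18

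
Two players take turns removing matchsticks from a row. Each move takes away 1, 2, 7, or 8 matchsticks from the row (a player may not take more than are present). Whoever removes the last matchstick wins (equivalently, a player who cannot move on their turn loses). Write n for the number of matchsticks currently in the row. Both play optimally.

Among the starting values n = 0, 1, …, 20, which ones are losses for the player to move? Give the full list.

Label each position W (a win for the player to move) or L (a loss). A position with no legal move is L; any other position is W exactly when some move reaches an L, and L when every move reaches a W.
n=0: no move → L
n=1: W (go to 0, an L position)
n=2: W (go to 0, an L position)
n=3: L (options 2(W), 1(W) are all W)
n=4: W (go to 3, an L position)
n=5: W (go to 3, an L position)
n=6: L (options 5(W), 4(W) are all W)
n=7: W (go to 6, an L position)
n=8: W (go to 6, an L position)
n=9: L (options 8(W), 7(W), 2(W), 1(W) are all W)
n=10: W (go to 9, an L position)
n=11: W (go to 9, an L position)
n=12: L (options 11(W), 10(W), 5(W), 4(W) are all W)
n=13: W (go to 12, an L position)
n=14: W (go to 12, an L position)
n=15: L (options 14(W), 13(W), 8(W), 7(W) are all W)
n=16: W (go to 15, an L position)
n=17: W (go to 15, an L position)
n=18: L (options 17(W), 16(W), 11(W), 10(W) are all W)
n=19: W (go to 18, an L position)
n=20: W (go to 18, an L position)
The losing starting values of n are exactly the entries labelled L in this table (7 of them).

0, 3, 6, 9, 12, 15, 18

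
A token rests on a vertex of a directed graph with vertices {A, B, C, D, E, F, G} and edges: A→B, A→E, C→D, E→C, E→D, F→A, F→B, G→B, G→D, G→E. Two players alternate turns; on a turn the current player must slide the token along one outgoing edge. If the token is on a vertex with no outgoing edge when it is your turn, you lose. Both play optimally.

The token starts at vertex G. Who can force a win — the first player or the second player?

The first player wins.

Build the W/L table. Terminal = L. A non-terminal position is W if it has a move to some L; otherwise it is L.
Every edge goes from a vertex to one that appears earlier in the order B, D, C, E, G, A, F, so processing vertices in that order labels each vertex after all of its successors.
B: no outgoing edge → L
D: no outgoing edge → L
C: reaches L-position D → W
E: reaches L-position D → W
G: reaches L-position D → W
A: reaches L-position B → W
F: reaches L-position B → W
The starting position G is W: the player to move should move to D, handing over an L position.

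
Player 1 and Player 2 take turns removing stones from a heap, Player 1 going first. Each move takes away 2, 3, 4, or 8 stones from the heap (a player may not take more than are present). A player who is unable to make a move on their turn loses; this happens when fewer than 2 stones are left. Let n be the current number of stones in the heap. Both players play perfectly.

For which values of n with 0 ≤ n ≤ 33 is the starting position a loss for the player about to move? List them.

Build the W/L table. Terminal = L. A non-terminal position is W if it has a move to some L; otherwise it is L.
n=0: no move → L
n=1: no move → L
n=2: can move to 0, which is L ⇒ W
n=3: can move to 1, which is L ⇒ W
n=4: can move to 1, which is L ⇒ W
n=5: can move to 1, which is L ⇒ W
n=6: moves to 4(W), 3(W), 2(W); every one is W ⇒ L
n=7: moves to 5(W), 4(W), 3(W); every one is W ⇒ L
n=8: can move to 6, which is L ⇒ W
n=9: can move to 7, which is L ⇒ W
n=10: can move to 7, which is L ⇒ W
n=11: can move to 7, which is L ⇒ W
n=12: moves to 10(W), 9(W), 8(W), 4(W); every one is W ⇒ L
n=13: moves to 11(W), 10(W), 9(W), 5(W); every one is W ⇒ L
n=14: can move to 12, which is L ⇒ W
n=15: can move to 13, which is L ⇒ W
n=16: can move to 13, which is L ⇒ W
n=17: can move to 13, which is L ⇒ W
n=18: moves to 16(W), 15(W), 14(W), 10(W); every one is W ⇒ L
n=19: moves to 17(W), 16(W), 15(W), 11(W); every one is W ⇒ L
n=20: can move to 18, which is L ⇒ W
n=21: can move to 19, which is L ⇒ W
n=22: can move to 19, which is L ⇒ W
n=23: can move to 19, which is L ⇒ W
n=24: moves to 22(W), 21(W), 20(W), 16(W); every one is W ⇒ L
n=25: moves to 23(W), 22(W), 21(W), 17(W); every one is W ⇒ L
n=26: can move to 24, which is L ⇒ W
n=27: can move to 25, which is L ⇒ W
n=28: can move to 25, which is L ⇒ W
n=29: can move to 25, which is L ⇒ W
n=30: moves to 28(W), 27(W), 26(W), 22(W); every one is W ⇒ L
n=31: moves to 29(W), 28(W), 27(W), 23(W); every one is W ⇒ L
n=32: can move to 30, which is L ⇒ W
n=33: can move to 31, which is L ⇒ W
The losing starting values of n are exactly the entries labelled L in this table (12 of them).

0, 1, 6, 7, 12, 13, 18, 19, 24, 25, 30, 31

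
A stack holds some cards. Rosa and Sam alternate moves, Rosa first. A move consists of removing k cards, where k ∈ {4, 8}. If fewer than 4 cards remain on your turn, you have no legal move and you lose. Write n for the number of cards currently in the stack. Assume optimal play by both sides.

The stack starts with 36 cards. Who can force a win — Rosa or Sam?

Work bottom-up. With no move the player to move loses. Otherwise the position is W if at least one move leads to an L position for the opponent, and L if every move leads to a W.
n=0: no move → L
n=1: no move → L
n=2: no move → L
n=3: no move → L
n=4: →0(L), so W
n=5: →1(L), so W
n=6: →2(L), so W
n=7: →3(L), so W
n=8: →0(L), so W
n=9: →1(L), so W
n=10: →2(L), so W
n=11: →3(L), so W
n=12: →8(W), 4(W) — all W, so L
n=13: →9(W), 5(W) — all W, so L
n=14: →10(W), 6(W) — all W, so L
n=15: →11(W), 7(W) — all W, so L
n=16: →12(L), so W
n=17: →13(L), so W
n=18: →14(L), so W
n=19: →15(L), so W
n=20: →12(L), so W
n=21: →13(L), so W
n=22: →14(L), so W
n=23: →15(L), so W
n=24: →20(W), 16(W) — all W, so L
n=25: →21(W), 17(W) — all W, so L
n=26: →22(W), 18(W) — all W, so L
n=27: →23(W), 19(W) — all W, so L
n=28: →24(L), so W
n=29: →25(L), so W
n=30: →26(L), so W
n=31: →27(L), so W
n=32: →24(L), so W
n=33: →25(L), so W
n=34: →26(L), so W
n=35: →27(L), so W
n=36: →32(W), 28(W) — all W, so L
Every move from 36 reaches a W position, so the mover loses.

Sam wins.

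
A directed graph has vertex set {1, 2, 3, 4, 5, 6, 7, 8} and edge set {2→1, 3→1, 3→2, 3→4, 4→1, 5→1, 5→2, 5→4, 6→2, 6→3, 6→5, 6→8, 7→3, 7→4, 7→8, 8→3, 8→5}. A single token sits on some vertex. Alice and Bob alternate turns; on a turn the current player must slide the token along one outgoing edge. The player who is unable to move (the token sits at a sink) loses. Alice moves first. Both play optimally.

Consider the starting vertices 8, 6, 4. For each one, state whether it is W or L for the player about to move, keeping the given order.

8: L, 6: W, 4: W

Positions with no move are L. A position that does have a move is losing for the player to move precisely when every available move leads to a winning position for the opponent. Fill in the labels:
Every edge goes from a vertex to one that appears earlier in the order 1, 2, 4, 5, 3, 8, 7, 6, so processing vertices in that order labels each vertex after all of its successors.
1: no outgoing edge → L
2: reaches L-position 1 → W
4: reaches L-position 1 → W
5: reaches L-position 1 → W
3: reaches L-position 1 → W
8: only reaches 3(W), 5(W), all W → L
7: reaches L-position 8 → W
6: reaches L-position 8 → W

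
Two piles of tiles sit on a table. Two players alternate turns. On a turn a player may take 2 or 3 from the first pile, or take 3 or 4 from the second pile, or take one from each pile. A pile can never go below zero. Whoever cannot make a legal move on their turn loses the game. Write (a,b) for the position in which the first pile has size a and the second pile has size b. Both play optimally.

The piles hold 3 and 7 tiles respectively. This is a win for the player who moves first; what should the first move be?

Move to (1,7).

Label each position W (a win for the player to move) or L (a loss). A position with no legal move is L; any other position is W exactly when some move reaches an L, and L when every move reaches a W.
No move ever increases a pile, so every position that can arise here has a ≤ 3 and b ≤ 7; it is enough to label the cells with 0 ≤ a ≤ 3 and 0 ≤ b ≤ 7.
Every move lowers a or b (never raises either), so fill the grid row by row in increasing a, and left to right within a row: each cell's successors are then already labelled.
      b=0  b=1  b=2  b=3  b=4  b=5  b=6  b=7
a=0:    L    L    L    W    W    W    W    L
a=1:    L    W    W    W    W    L    L    L
a=2:    W    W    W    L    L    L    W    W
a=3:    W    W    W    L    W    W    W    W
Cells with no legal move (terminal, hence L): (0,0), (0,1), (0,2), (1,0).
The remaining L cells, each justified by listing all of its moves:
(0,7): moves to (0,4)(W), (0,3)(W); every one is W ⇒ L
(1,5): moves to (1,2)(W), (1,1)(W), (0,4)(W); every one is W ⇒ L
(1,6): moves to (1,3)(W), (1,2)(W), (0,5)(W); every one is W ⇒ L
(1,7): moves to (1,4)(W), (1,3)(W), (0,6)(W); every one is W ⇒ L
(2,3): moves to (0,3)(W), (2,0)(W), (1,2)(W); every one is W ⇒ L
(2,4): moves to (0,4)(W), (2,1)(W), (2,0)(W), (1,3)(W); every one is W ⇒ L
(2,5): moves to (0,5)(W), (2,2)(W), (2,1)(W), (1,4)(W); every one is W ⇒ L
(3,3): moves to (1,3)(W), (0,3)(W), (3,0)(W), (2,2)(W); every one is W ⇒ L
Every other cell has at least one move into one of the L cells above, so it is W.
From (3,7), the L positions reachable in one move are: (1,7), (0,7), (3,3). Any move reaching one of these is winning.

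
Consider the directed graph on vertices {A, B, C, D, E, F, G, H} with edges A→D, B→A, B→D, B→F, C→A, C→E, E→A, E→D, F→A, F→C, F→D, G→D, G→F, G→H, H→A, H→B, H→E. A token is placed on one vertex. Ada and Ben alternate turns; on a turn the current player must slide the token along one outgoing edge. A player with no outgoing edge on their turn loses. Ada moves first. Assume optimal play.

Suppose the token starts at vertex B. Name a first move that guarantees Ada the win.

Build the W/L table. Terminal = L. A non-terminal position is W if it has a move to some L; otherwise it is L.
Every edge goes from a vertex to one that appears earlier in the order D, A, E, C, F, B, H, G, so processing vertices in that order labels each vertex after all of its successors.
D: no outgoing edge → L
A: can move to D, which is L ⇒ W
E: can move to D, which is L ⇒ W
C: moves to E(W), A(W); every one is W ⇒ L
F: can move to C, which is L ⇒ W
B: can move to D, which is L ⇒ W
H: moves to B(W), E(W), A(W); every one is W ⇒ L
G: can move to H, which is L ⇒ W
From B, the L positions reachable in one move are: D.

Move to D.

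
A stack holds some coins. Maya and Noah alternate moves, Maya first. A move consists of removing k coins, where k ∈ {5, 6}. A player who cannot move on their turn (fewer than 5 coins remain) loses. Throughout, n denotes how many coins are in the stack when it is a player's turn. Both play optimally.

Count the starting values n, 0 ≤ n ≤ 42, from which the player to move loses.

20

Build the W/L table. Terminal = L. A non-terminal position is W if it has a move to some L; otherwise it is L.
n=0: no move → L
n=1: no move → L
n=2: no move → L
n=3: no move → L
n=4: no move → L
n=5: W (go to 0, an L position)
n=6: W (go to 1, an L position)
n=7: W (go to 2, an L position)
n=8: W (go to 3, an L position)
n=9: W (go to 4, an L position)
n=10: W (go to 4, an L position)
n=11: L (options 6(W), 5(W) are all W)
n=12: L (options 7(W), 6(W) are all W)
n=13: L (options 8(W), 7(W) are all W)
n=14: L (options 9(W), 8(W) are all W)
n=15: L (options 10(W), 9(W) are all W)
n=16: W (go to 11, an L position)
n=17: W (go to 12, an L position)
n=18: W (go to 13, an L position)
n=19: W (go to 14, an L position)
n=20: W (go to 15, an L position)
n=21: W (go to 15, an L position)
n=22: L (options 17(W), 16(W) are all W)
n=23: L (options 18(W), 17(W) are all W)
n=24: L (options 19(W), 18(W) are all W)
n=25: L (options 20(W), 19(W) are all W)
n=26: L (options 21(W), 20(W) are all W)
n=27: W (go to 22, an L position)
n=28: W (go to 23, an L position)
n=29: W (go to 24, an L position)
n=30: W (go to 25, an L position)
n=31: W (go to 26, an L position)
n=32: W (go to 26, an L position)
n=33: L (options 28(W), 27(W) are all W)
n=34: L (options 29(W), 28(W) are all W)
n=35: L (options 30(W), 29(W) are all W)
n=36: L (options 31(W), 30(W) are all W)
n=37: L (options 32(W), 31(W) are all W)
n=38: W (go to 33, an L position)
n=39: W (go to 34, an L position)
n=40: W (go to 35, an L position)
n=41: W (go to 36, an L position)
n=42: W (go to 37, an L position)
L entries with 0 ≤ n ≤ 42: n = 0, 1, 2, 3, 4, 11, 12, 13, 14, 15, 22, 23, 24, 25, 26, 33, 34, 35, 36, 37; that makes 20.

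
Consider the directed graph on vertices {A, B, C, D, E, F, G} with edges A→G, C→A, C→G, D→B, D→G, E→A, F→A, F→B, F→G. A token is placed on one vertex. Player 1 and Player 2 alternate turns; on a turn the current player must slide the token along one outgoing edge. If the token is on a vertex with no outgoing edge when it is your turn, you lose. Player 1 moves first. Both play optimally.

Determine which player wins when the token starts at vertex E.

Player 2 wins.

Label each position W (a win for the player to move) or L (a loss). A position with no legal move is L; any other position is W exactly when some move reaches an L, and L when every move reaches a W.
Every edge goes from a vertex to one that appears earlier in the order B, G, D, A, F, E, C, so processing vertices in that order labels each vertex after all of its successors.
B: no outgoing edge → L
G: no outgoing edge → L
D: →G(L), so W
A: →G(L), so W
F: →G(L), so W
E: →A(W) only, which is W, so L
C: →G(L), so W
The starting position E is L: whatever Player 1 does, the opponent receives a W position.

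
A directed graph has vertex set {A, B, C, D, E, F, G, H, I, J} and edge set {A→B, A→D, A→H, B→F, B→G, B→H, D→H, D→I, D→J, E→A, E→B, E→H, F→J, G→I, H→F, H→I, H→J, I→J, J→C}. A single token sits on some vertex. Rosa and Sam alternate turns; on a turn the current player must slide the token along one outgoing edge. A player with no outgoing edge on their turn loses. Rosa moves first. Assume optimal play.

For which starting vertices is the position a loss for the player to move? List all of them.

Use the standard recursion: the mover loses at a terminal position; elsewhere, the mover wins exactly when some move hands the opponent an L position.
Every edge goes from a vertex to one that appears earlier in the order C, J, F, I, H, D, G, B, A, E, so processing vertices in that order labels each vertex after all of its successors.
C: no outgoing edge → L
J: can move to C, which is L ⇒ W
F: the only move is to J(W), a W ⇒ L
I: the only move is to J(W), a W ⇒ L
H: can move to I, which is L ⇒ W
D: can move to I, which is L ⇒ W
G: can move to I, which is L ⇒ W
B: can move to F, which is L ⇒ W
A: moves to B(W), D(W), H(W); every one is W ⇒ L
E: can move to A, which is L ⇒ W
The losing starting vertices are exactly the entries labelled L in this table (4 of them).

A, C, F, I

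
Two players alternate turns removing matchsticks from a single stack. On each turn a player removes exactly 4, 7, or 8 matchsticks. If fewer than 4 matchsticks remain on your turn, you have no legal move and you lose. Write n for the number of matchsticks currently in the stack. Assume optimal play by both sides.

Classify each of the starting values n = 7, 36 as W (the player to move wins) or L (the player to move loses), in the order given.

Positions with no move are L. A position that does have a move is losing for the player to move precisely when every available move leads to a winning position for the opponent. Fill in the labels:
n=0: no move → L
n=1: no move → L
n=2: no move → L
n=3: no move → L
n=4: reaches L-position 0 → W
n=5: reaches L-position 1 → W
n=6: reaches L-position 2 → W
n=7: reaches L-position 3 → W
n=8: reaches L-position 1 → W
n=9: reaches L-position 2 → W
n=10: reaches L-position 3 → W
n=11: reaches L-position 3 → W
n=12: only reaches 8(W), 5(W), 4(W), all W → L
n=13: only reaches 9(W), 6(W), 5(W), all W → L
n=14: only reaches 10(W), 7(W), 6(W), all W → L
n=15: only reaches 11(W), 8(W), 7(W), all W → L
n=16: reaches L-position 12 → W
n=17: reaches L-position 13 → W
n=18: reaches L-position 14 → W
n=19: reaches L-position 15 → W
n=20: reaches L-position 13 → W
n=21: reaches L-position 14 → W
n=22: reaches L-position 15 → W
n=23: reaches L-position 15 → W
n=24: only reaches 20(W), 17(W), 16(W), all W → L
n=25: only reaches 21(W), 18(W), 17(W), all W → L
n=26: only reaches 22(W), 19(W), 18(W), all W → L
n=27: only reaches 23(W), 20(W), 19(W), all W → L
n=28: reaches L-position 24 → W
n=29: reaches L-position 25 → W
n=30: reaches L-position 26 → W
n=31: reaches L-position 27 → W
n=32: reaches L-position 25 → W
n=33: reaches L-position 26 → W
n=34: reaches L-position 27 → W
n=35: reaches L-position 27 → W
n=36: only reaches 32(W), 29(W), 28(W), all W → L

7: W, 36: L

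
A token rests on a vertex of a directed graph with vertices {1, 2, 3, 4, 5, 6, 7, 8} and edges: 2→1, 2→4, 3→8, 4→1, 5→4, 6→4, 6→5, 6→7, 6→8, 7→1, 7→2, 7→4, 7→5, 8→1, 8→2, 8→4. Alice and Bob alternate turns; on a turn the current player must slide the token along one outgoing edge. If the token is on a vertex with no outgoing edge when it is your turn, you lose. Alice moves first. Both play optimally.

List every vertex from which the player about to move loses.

Use the standard recursion: the mover loses at a terminal position; elsewhere, the mover wins exactly when some move hands the opponent an L position.
Every edge goes from a vertex to one that appears earlier in the order 1, 4, 5, 2, 8, 7, 3, 6, so processing vertices in that order labels each vertex after all of its successors.
1: no outgoing edge → L
4: reaches L-position 1 → W
5: only reaches 4(W), which is W → L
2: reaches L-position 1 → W
8: reaches L-position 1 → W
7: reaches L-position 5 → W
3: only reaches 8(W), which is W → L
6: reaches L-position 5 → W
Reading off the rows marked L gives the requested list; there are 3 such vertices.

1, 3, 5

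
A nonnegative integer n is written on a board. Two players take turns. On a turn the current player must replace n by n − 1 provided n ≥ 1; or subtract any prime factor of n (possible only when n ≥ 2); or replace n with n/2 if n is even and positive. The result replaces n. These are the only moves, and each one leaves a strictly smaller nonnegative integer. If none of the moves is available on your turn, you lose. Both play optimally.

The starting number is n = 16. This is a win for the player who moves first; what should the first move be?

Label each position W (a win for the player to move) or L (a loss). A position with no legal move is L; any other position is W exactly when some move reaches an L, and L when every move reaches a W.
n=0: no move → L
n=1: can move to 0, which is L ⇒ W
n=2: can move to 0, which is L ⇒ W
n=3: can move to 0, which is L ⇒ W
n=4: moves to 2(W), 3(W); every one is W ⇒ L
n=5: can move to 0, which is L ⇒ W
n=6: can move to 4, which is L ⇒ W
n=7: can move to 0, which is L ⇒ W
n=8: can move to 4, which is L ⇒ W
n=9: moves to 6(W), 8(W); every one is W ⇒ L
n=10: can move to 9, which is L ⇒ W
n=11: can move to 0, which is L ⇒ W
n=12: can move to 9, which is L ⇒ W
n=13: can move to 0, which is L ⇒ W
n=14: moves to 7(W), 12(W), 13(W); every one is W ⇒ L
n=15: can move to 14, which is L ⇒ W
n=16: can move to 14, which is L ⇒ W
From 16, the L positions reachable in one move are: 14.

Move to 14.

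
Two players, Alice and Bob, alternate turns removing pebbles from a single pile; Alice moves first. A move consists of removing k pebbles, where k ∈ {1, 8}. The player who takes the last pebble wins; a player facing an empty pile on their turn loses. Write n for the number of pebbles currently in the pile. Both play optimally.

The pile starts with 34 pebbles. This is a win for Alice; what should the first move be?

Use the standard recursion: the mover loses at a terminal position; elsewhere, the mover wins exactly when some move hands the opponent an L position.
n=0: no move → L
n=1: W (go to 0, an L position)
n=2: L (sole option 1(W) is W)
n=3: W (go to 2, an L position)
n=4: L (sole option 3(W) is W)
n=5: W (go to 4, an L position)
n=6: L (sole option 5(W) is W)
n=7: W (go to 6, an L position)
n=8: W (go to 0, an L position)
n=9: L (options 8(W), 1(W) are all W)
n=10: W (go to 9, an L position)
n=11: L (options 10(W), 3(W) are all W)
n=12: W (go to 11, an L position)
n=13: L (options 12(W), 5(W) are all W)
n=14: W (go to 13, an L position)
n=15: L (options 14(W), 7(W) are all W)
n=16: W (go to 15, an L position)
n=17: W (go to 9, an L position)
n=18: L (options 17(W), 10(W) are all W)
n=19: W (go to 18, an L position)
n=20: L (options 19(W), 12(W) are all W)
n=21: W (go to 20, an L position)
n=22: L (options 21(W), 14(W) are all W)
n=23: W (go to 22, an L position)
n=24: L (options 23(W), 16(W) are all W)
n=25: W (go to 24, an L position)
n=26: W (go to 18, an L position)
n=27: L (options 26(W), 19(W) are all W)
n=28: W (go to 27, an L position)
n=29: L (options 28(W), 21(W) are all W)
n=30: W (go to 29, an L position)
n=31: L (options 30(W), 23(W) are all W)
n=32: W (go to 31, an L position)
n=33: L (options 32(W), 25(W) are all W)
n=34: W (go to 33, an L position)
From 34, the L positions reachable in one move are: 33.

Remove 1, leaving 33.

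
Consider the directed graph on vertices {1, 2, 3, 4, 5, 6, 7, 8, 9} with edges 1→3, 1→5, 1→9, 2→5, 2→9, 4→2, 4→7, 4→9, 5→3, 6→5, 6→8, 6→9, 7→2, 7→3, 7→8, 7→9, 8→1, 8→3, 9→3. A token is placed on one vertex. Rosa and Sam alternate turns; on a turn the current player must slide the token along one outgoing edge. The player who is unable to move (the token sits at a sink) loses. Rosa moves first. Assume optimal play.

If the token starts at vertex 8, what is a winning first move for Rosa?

Use the standard recursion: the mover loses at a terminal position; elsewhere, the mover wins exactly when some move hands the opponent an L position.
Every edge goes from a vertex to one that appears earlier in the order 3, 9, 5, 1, 2, 8, 7, 4, 6, so processing vertices in that order labels each vertex after all of its successors.
3: no outgoing edge → L
9: W (go to 3, an L position)
5: W (go to 3, an L position)
1: W (go to 3, an L position)
2: L (options 5(W), 9(W) are all W)
8: W (go to 3, an L position)
7: W (go to 2, an L position)
4: W (go to 2, an L position)
6: L (options 8(W), 5(W), 9(W) are all W)
From 8, the L positions reachable in one move are: 3.

Move to 3.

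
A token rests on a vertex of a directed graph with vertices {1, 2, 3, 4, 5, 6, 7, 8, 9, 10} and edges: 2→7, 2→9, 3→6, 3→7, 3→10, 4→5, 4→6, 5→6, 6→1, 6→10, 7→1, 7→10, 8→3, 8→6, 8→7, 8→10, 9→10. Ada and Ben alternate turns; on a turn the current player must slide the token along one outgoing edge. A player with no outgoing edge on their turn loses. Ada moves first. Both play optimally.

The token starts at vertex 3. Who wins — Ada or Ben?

Ada wins.

Label each position W (a win for the player to move) or L (a loss). A position with no legal move is L; any other position is W exactly when some move reaches an L, and L when every move reaches a W.
Every edge goes from a vertex to one that appears earlier in the order 10, 1, 6, 7, 3, 8, 5, 9, 2, 4, so processing vertices in that order labels each vertex after all of its successors.
10: no outgoing edge → L
1: no outgoing edge → L
6: W (go to 1, an L position)
7: W (go to 1, an L position)
3: W (go to 10, an L position)
8: W (go to 10, an L position)
5: L (sole option 6(W) is W)
9: W (go to 10, an L position)
2: L (options 9(W), 7(W) are all W)
4: W (go to 5, an L position)
The starting position 3 is W: Ada should move to 10, handing over an L position.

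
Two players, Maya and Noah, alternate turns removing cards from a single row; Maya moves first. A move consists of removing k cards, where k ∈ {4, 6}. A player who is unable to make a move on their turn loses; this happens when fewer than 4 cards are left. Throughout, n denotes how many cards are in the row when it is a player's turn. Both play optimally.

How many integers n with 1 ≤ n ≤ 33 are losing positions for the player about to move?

Work bottom-up. With no move the player to move loses. Otherwise the position is W if at least one move leads to an L position for the opponent, and L if every move leads to a W.
n=0: no move → L
n=1: no move → L
n=2: no move → L
n=3: no move → L
n=4: can move to 0, which is L ⇒ W
n=5: can move to 1, which is L ⇒ W
n=6: can move to 2, which is L ⇒ W
n=7: can move to 3, which is L ⇒ W
n=8: can move to 2, which is L ⇒ W
n=9: can move to 3, which is L ⇒ W
n=10: moves to 6(W), 4(W); every one is W ⇒ L
n=11: moves to 7(W), 5(W); every one is W ⇒ L
n=12: moves to 8(W), 6(W); every one is W ⇒ L
n=13: moves to 9(W), 7(W); every one is W ⇒ L
n=14: can move to 10, which is L ⇒ W
n=15: can move to 11, which is L ⇒ W
n=16: can move to 12, which is L ⇒ W
n=17: can move to 13, which is L ⇒ W
n=18: can move to 12, which is L ⇒ W
n=19: can move to 13, which is L ⇒ W
n=20: moves to 16(W), 14(W); every one is W ⇒ L
n=21: moves to 17(W), 15(W); every one is W ⇒ L
n=22: moves to 18(W), 16(W); every one is W ⇒ L
n=23: moves to 19(W), 17(W); every one is W ⇒ L
n=24: can move to 20, which is L ⇒ W
n=25: can move to 21, which is L ⇒ W
n=26: can move to 22, which is L ⇒ W
n=27: can move to 23, which is L ⇒ W
n=28: can move to 22, which is L ⇒ W
n=29: can move to 23, which is L ⇒ W
n=30: moves to 26(W), 24(W); every one is W ⇒ L
n=31: moves to 27(W), 25(W); every one is W ⇒ L
n=32: moves to 28(W), 26(W); every one is W ⇒ L
n=33: moves to 29(W), 27(W); every one is W ⇒ L
L entries with 1 ≤ n ≤ 33 (n=0 is outside the asked range and is not counted): n = 1, 2, 3, 10, 11, 12, 13, 20, 21, 22, 23, 30, 31, 32, 33; that makes 15.

15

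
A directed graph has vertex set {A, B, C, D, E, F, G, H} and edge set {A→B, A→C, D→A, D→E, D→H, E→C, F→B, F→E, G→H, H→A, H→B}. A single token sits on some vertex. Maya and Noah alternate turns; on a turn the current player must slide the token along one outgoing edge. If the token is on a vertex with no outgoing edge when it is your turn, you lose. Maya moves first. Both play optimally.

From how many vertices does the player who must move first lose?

4

Classify positions by backward induction: terminal positions (no move available) are L. From any other position, the mover wins iff some move reaches an L.
Every edge goes from a vertex to one that appears earlier in the order B, C, A, H, E, D, G, F, so processing vertices in that order labels each vertex after all of its successors.
B: no outgoing edge → L
C: no outgoing edge → L
A: →C(L), so W
H: →B(L), so W
E: →C(L), so W
D: →E(W), H(W), A(W) — all W, so L
G: →H(W) only, which is W, so L
F: →B(L), so W
The L vertices are B, C, D, G; that is 4 in all.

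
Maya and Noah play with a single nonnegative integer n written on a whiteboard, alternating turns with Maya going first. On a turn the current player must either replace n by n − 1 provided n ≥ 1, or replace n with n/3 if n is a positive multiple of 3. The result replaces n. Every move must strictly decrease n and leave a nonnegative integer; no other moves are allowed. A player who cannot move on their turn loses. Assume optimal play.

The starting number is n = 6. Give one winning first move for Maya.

Use the standard recursion: the mover loses at a terminal position; elsewhere, the mover wins exactly when some move hands the opponent an L position.
n=0: no move → L
n=1: reaches L-position 0 → W
n=2: only reaches 1(W), which is W → L
n=3: reaches L-position 2 → W
n=4: only reaches 3(W), which is W → L
n=5: reaches L-position 4 → W
n=6: reaches L-position 2 → W
From 6, the L positions reachable in one move are: 2.

Move to 2.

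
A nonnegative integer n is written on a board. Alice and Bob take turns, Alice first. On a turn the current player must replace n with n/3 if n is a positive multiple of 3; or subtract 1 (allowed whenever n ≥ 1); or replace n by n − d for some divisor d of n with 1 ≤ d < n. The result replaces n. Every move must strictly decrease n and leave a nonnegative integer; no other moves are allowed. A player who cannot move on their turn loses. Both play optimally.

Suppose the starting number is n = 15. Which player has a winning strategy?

Compute win/loss labels from the base case upward. A position with no move is L. Any other position is W if it can reach an L in one move, else L.
n=0: no move → L
n=1: can move to 0, which is L ⇒ W
n=2: the only move is to 1(W), a W ⇒ L
n=3: can move to 2, which is L ⇒ W
n=4: can move to 2, which is L ⇒ W
n=5: the only move is to 4(W), a W ⇒ L
n=6: can move to 2, which is L ⇒ W
n=7: the only move is to 6(W), a W ⇒ L
n=8: can move to 7, which is L ⇒ W
n=9: moves to 3(W), 6(W), 8(W); every one is W ⇒ L
n=10: can move to 5, which is L ⇒ W
n=11: the only move is to 10(W), a W ⇒ L
n=12: can move to 9, which is L ⇒ W
n=13: the only move is to 12(W), a W ⇒ L
n=14: can move to 7, which is L ⇒ W
n=15: can move to 5, which is L ⇒ W
The starting position 15 is W: Alice should move to 5, handing over an L position.

Alice wins.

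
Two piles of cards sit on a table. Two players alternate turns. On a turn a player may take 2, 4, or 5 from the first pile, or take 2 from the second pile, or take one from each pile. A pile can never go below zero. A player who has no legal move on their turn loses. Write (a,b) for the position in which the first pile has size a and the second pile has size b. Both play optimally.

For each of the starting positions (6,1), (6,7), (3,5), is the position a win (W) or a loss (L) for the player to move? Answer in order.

(6,1): L, (6,7): W, (3,5): L

Label each position W (a win for the player to move) or L (a loss). A position with no legal move is L; any other position is W exactly when some move reaches an L, and L when every move reaches a W.
No move ever increases a pile, so every position that can arise here has a ≤ 6 and b ≤ 7; it is enough to label the cells with 0 ≤ a ≤ 6 and 0 ≤ b ≤ 7.
Every move lowers a or b (never raises either), so fill the grid row by row in increasing a, and left to right within a row: each cell's successors are then already labelled.
      b=0  b=1  b=2  b=3  b=4  b=5  b=6  b=7
a=0:    L    L    W    W    L    L    W    W
a=1:    L    W    W    L    L    W    W    L
a=2:    W    W    L    L    W    W    L    L
a=3:    W    L    L    W    W    L    L    W
a=4:    W    W    W    W    W    W    W    W
a=5:    W    W    W    W    W    W    W    W
a=6:    W    L    W    W    W    L    W    W
Cells with no legal move (terminal, hence L): (0,0), (0,1), (1,0).
The remaining L cells, each justified by listing all of its moves:
(0,4): the only move is to (0,2)(W), a W ⇒ L
(0,5): the only move is to (0,3)(W), a W ⇒ L
(1,3): moves to (1,1)(W), (0,2)(W); every one is W ⇒ L
(1,4): moves to (1,2)(W), (0,3)(W); every one is W ⇒ L
(1,7): moves to (1,5)(W), (0,6)(W); every one is W ⇒ L
(2,2): moves to (0,2)(W), (2,0)(W), (1,1)(W); every one is W ⇒ L
(2,3): moves to (0,3)(W), (2,1)(W), (1,2)(W); every one is W ⇒ L
(2,6): moves to (0,6)(W), (2,4)(W), (1,5)(W); every one is W ⇒ L
(2,7): moves to (0,7)(W), (2,5)(W), (1,6)(W); every one is W ⇒ L
(3,1): moves to (1,1)(W), (2,0)(W); every one is W ⇒ L
(3,2): moves to (1,2)(W), (3,0)(W), (2,1)(W); every one is W ⇒ L
(3,5): moves to (1,5)(W), (3,3)(W), (2,4)(W); every one is W ⇒ L
(3,6): moves to (1,6)(W), (3,4)(W), (2,5)(W); every one is W ⇒ L
(6,1): moves to (4,1)(W), (2,1)(W), (1,1)(W), (5,0)(W); every one is W ⇒ L
(6,5): moves to (4,5)(W), (2,5)(W), (1,5)(W), (6,3)(W), (5,4)(W); every one is W ⇒ L
Every other cell has at least one move into one of the L cells above, so it is W.
(6,1): one of the L cells justified above, so L
(6,7): the move to (2,7) reaches an L cell, so W
(3,5): one of the L cells justified above, so L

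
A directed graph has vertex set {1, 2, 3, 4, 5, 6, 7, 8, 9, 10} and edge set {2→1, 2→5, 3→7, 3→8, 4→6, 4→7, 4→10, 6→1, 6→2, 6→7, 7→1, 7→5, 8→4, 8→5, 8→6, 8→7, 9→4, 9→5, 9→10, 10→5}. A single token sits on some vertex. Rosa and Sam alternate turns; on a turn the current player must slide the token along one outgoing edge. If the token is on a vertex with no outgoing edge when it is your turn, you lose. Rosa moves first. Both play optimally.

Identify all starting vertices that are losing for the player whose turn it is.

Use the standard recursion: the mover loses at a terminal position; elsewhere, the mover wins exactly when some move hands the opponent an L position.
Every edge goes from a vertex to one that appears earlier in the order 5, 1, 2, 7, 10, 6, 4, 8, 9, 3, so processing vertices in that order labels each vertex after all of its successors.
5: no outgoing edge → L
1: no outgoing edge → L
2: can move to 1, which is L ⇒ W
7: can move to 1, which is L ⇒ W
10: can move to 5, which is L ⇒ W
6: can move to 1, which is L ⇒ W
4: moves to 6(W), 10(W), 7(W); every one is W ⇒ L
8: can move to 4, which is L ⇒ W
9: can move to 4, which is L ⇒ W
3: moves to 8(W), 7(W); every one is W ⇒ L
Reading off the rows marked L gives the requested list; there are 4 such vertices.

1, 3, 4, 5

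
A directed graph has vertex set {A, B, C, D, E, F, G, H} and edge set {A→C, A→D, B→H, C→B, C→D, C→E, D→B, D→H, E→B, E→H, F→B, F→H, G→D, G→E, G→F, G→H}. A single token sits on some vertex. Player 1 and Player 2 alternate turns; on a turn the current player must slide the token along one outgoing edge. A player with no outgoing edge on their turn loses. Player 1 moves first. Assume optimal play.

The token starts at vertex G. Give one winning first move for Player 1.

Move to H.

Use the standard recursion: the mover loses at a terminal position; elsewhere, the mover wins exactly when some move hands the opponent an L position.
Every edge goes from a vertex to one that appears earlier in the order H, B, E, F, D, G, C, A, so processing vertices in that order labels each vertex after all of its successors.
H: no outgoing edge → L
B: can move to H, which is L ⇒ W
E: can move to H, which is L ⇒ W
F: can move to H, which is L ⇒ W
D: can move to H, which is L ⇒ W
G: can move to H, which is L ⇒ W
C: moves to D(W), E(W), B(W); every one is W ⇒ L
A: can move to C, which is L ⇒ W
From G, the L positions reachable in one move are: H.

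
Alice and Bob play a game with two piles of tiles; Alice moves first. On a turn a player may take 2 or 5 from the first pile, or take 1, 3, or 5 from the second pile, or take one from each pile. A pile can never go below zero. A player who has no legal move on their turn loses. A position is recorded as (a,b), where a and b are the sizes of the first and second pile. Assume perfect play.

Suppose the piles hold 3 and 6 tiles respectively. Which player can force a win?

Positions with no move are L. A position that does have a move is losing for the player to move precisely when every available move leads to a winning position for the opponent. Fill in the labels:
No move ever increases a pile, so every position that can arise here has a ≤ 3 and b ≤ 6; it is enough to label the cells with 0 ≤ a ≤ 3 and 0 ≤ b ≤ 6.
Every move lowers a or b (never raises either), so fill the grid row by row in increasing a, and left to right within a row: each cell's successors are then already labelled.
      b=0  b=1  b=2  b=3  b=4  b=5  b=6
a=0:    L    W    L    W    L    W    L
a=1:    L    W    L    W    L    W    L
a=2:    W    W    W    W    W    W    W
a=3:    W    L    W    L    W    L    W
Cells with no legal move (terminal, hence L): (0,0), (1,0).
The remaining L cells, each justified by listing all of its moves:
(0,2): the only move is to (0,1)(W), a W ⇒ L
(0,4): moves to (0,3)(W), (0,1)(W); every one is W ⇒ L
(0,6): moves to (0,5)(W), (0,3)(W), (0,1)(W); every one is W ⇒ L
(1,2): moves to (1,1)(W), (0,1)(W); every one is W ⇒ L
(1,4): moves to (1,3)(W), (1,1)(W), (0,3)(W); every one is W ⇒ L
(1,6): moves to (1,5)(W), (1,3)(W), (1,1)(W), (0,5)(W); every one is W ⇒ L
(3,1): moves to (1,1)(W), (3,0)(W), (2,0)(W); every one is W ⇒ L
(3,3): moves to (1,3)(W), (3,2)(W), (3,0)(W), (2,2)(W); every one is W ⇒ L
(3,5): moves to (1,5)(W), (3,4)(W), (3,2)(W), (3,0)(W), (2,4)(W); every one is W ⇒ L
Every other cell has at least one move into one of the L cells above, so it is W.
From (3,6) Alice can move to (1,6), reaching an L position.

Alice wins.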